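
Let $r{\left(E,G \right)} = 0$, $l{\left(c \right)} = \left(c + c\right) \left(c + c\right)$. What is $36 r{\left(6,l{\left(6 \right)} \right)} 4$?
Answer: $0$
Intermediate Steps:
$l{\left(c \right)} = 4 c^{2}$ ($l{\left(c \right)} = 2 c 2 c = 4 c^{2}$)
$36 r{\left(6,l{\left(6 \right)} \right)} 4 = 36 \cdot 0 \cdot 4 = 0 \cdot 4 = 0$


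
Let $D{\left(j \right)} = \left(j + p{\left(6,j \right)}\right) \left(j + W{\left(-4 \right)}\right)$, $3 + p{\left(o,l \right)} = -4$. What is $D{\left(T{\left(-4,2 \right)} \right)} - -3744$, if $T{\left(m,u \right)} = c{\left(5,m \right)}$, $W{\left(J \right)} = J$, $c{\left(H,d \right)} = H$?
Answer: $3742$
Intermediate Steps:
$p{\left(o,l \right)} = -7$ ($p{\left(o,l \right)} = -3 - 4 = -7$)
$T{\left(m,u \right)} = 5$
$D{\left(j \right)} = \left(-7 + j\right) \left(-4 + j\right)$ ($D{\left(j \right)} = \left(j - 7\right) \left(j - 4\right) = \left(-7 + j\right) \left(-4 + j\right)$)
$D{\left(T{\left(-4,2 \right)} \right)} - -3744 = \left(28 + 5^{2} - 55\right) - -3744 = \left(28 + 25 - 55\right) + 3744 = -2 + 3744 = 3742$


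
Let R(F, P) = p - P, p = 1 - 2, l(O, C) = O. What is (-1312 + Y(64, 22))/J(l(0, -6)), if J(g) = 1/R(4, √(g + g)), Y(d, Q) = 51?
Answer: 1261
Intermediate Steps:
p = -1
R(F, P) = -1 - P
J(g) = 1/(-1 - √2*√g) (J(g) = 1/(-1 - √(g + g)) = 1/(-1 - √(2*g)) = 1/(-1 - √2*√g))
(-1312 + Y(64, 22))/J(l(0, -6)) = (-1312 + 51)/((-1/(1 + √2*√0))) = -1261/((-1/(1 + √2*0))) = -1261/((-1/(1 + 0))) = -1261/((-1/1)) = -1261/((-1*1)) = -1261/(-1) = -1261*(-1) = 1261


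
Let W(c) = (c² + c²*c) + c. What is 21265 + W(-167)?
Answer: -4608476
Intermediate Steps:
W(c) = c + c² + c³ (W(c) = (c² + c³) + c = c + c² + c³)
21265 + W(-167) = 21265 - 167*(1 - 167 + (-167)²) = 21265 - 167*(1 - 167 + 27889) = 21265 - 167*27723 = 21265 - 4629741 = -4608476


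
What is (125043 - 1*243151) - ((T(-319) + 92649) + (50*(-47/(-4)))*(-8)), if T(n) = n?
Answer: -205738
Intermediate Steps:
(125043 - 1*243151) - ((T(-319) + 92649) + (50*(-47/(-4)))*(-8)) = (125043 - 1*243151) - ((-319 + 92649) + (50*(-47/(-4)))*(-8)) = (125043 - 243151) - (92330 + (50*(-47*(-1/4)))*(-8)) = -118108 - (92330 + (50*(47/4))*(-8)) = -118108 - (92330 + (1175/2)*(-8)) = -118108 - (92330 - 4700) = -118108 - 1*87630 = -118108 - 87630 = -205738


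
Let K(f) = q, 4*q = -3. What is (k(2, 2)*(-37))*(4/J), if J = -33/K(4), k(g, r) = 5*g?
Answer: -370/11 ≈ -33.636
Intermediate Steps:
q = -¾ (q = (¼)*(-3) = -¾ ≈ -0.75000)
K(f) = -¾
J = 44 (J = -33/(-¾) = -33*(-4/3) = 44)
(k(2, 2)*(-37))*(4/J) = ((5*2)*(-37))*(4/44) = (10*(-37))*(4*(1/44)) = -370*1/11 = -370/11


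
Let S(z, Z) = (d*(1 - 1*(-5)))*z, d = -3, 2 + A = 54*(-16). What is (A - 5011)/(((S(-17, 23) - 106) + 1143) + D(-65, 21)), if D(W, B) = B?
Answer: -5877/1364 ≈ -4.3087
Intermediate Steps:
A = -866 (A = -2 + 54*(-16) = -2 - 864 = -866)
S(z, Z) = -18*z (S(z, Z) = (-3*(1 - 1*(-5)))*z = (-3*(1 + 5))*z = (-3*6)*z = -18*z)
(A - 5011)/(((S(-17, 23) - 106) + 1143) + D(-65, 21)) = (-866 - 5011)/(((-18*(-17) - 106) + 1143) + 21) = -5877/(((306 - 106) + 1143) + 21) = -5877/((200 + 1143) + 21) = -5877/(1343 + 21) = -5877/1364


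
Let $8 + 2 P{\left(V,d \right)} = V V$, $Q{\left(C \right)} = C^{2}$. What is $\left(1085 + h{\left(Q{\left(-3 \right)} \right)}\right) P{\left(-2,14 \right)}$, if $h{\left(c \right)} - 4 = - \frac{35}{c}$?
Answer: $- \frac{19532}{9} \approx -2170.2$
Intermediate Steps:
$h{\left(c \right)} = 4 - \frac{35}{c}$
$P{\left(V,d \right)} = -4 + \frac{V^{2}}{2}$ ($P{\left(V,d \right)} = -4 + \frac{V V}{2} = -4 + \frac{V^{2}}{2}$)
$\left(1085 + h{\left(Q{\left(-3 \right)} \right)}\right) P{\left(-2,14 \right)} = \left(1085 + \left(4 - \frac{35}{\left(-3\right)^{2}}\right)\right) \left(-4 + \frac{\left(-2\right)^{2}}{2}\right) = \left(1085 + \left(4 - \frac{35}{9}\right)\right) \left(-4 + \frac{1}{2} \cdot 4\right) = \left(1085 + \left(4 - \frac{35}{9}\right)\right) \left(-4 + 2\right) = \left(1085 + \left(4 - \frac{35}{9}\right)\right) \left(-2\right) = \left(1085 + \frac{1}{9}\right) \left(-2\right) = \frac{9766}{9} \left(-2\right) = - \frac{19532}{9}$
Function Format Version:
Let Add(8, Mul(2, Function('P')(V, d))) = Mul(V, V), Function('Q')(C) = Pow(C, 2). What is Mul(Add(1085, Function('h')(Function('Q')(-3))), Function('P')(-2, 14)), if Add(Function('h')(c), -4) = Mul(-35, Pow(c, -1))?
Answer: Rational(-19532, 9) ≈ -2170.2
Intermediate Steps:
Function('h')(c) = Add(4, Mul(-35, Pow(c, -1)))
Function('P')(V, d) = Add(-4, Mul(Rational(1, 2), Pow(V, 2))) (Function('P')(V, d) = Add(-4, Mul(Rational(1, 2), Mul(V, V))) = Add(-4, Mul(Rational(1, 2), Pow(V, 2))))
Mul(Add(1085, Function('h')(Function('Q')(-3))), Function('P')(-2, 14)) = Mul(Add(1085, Add(4, Mul(-35, Pow(Pow(-3, 2), -1)))), Add(-4, Mul(Rational(1, 2), Pow(-2, 2)))) = Mul(Add(1085, Add(4, Mul(-35, Pow(9, -1)))), Add(-4, Mul(Rational(1, 2), 4))) = Mul(Add(1085, Add(4, Mul(-35, Rational(1, 9)))), Add(-4, 2)) = Mul(Add(1085, Add(4, Rational(-35, 9))), -2) = Mul(Add(1085, Rational(1, 9)), -2) = Mul(Rational(9766, 9), -2) = Rational(-19532, 9)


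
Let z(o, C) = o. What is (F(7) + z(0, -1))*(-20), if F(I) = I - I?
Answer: 0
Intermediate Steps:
F(I) = 0
(F(7) + z(0, -1))*(-20) = (0 + 0)*(-20) = 0*(-20) = 0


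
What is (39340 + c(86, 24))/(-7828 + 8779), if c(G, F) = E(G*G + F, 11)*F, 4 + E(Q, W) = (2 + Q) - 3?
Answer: 217300/951 ≈ 228.50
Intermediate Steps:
E(Q, W) = -5 + Q (E(Q, W) = -4 + ((2 + Q) - 3) = -4 + (-1 + Q) = -5 + Q)
c(G, F) = F*(-5 + F + G²) (c(G, F) = (-5 + (G*G + F))*F = (-5 + (G² + F))*F = (-5 + (F + G²))*F = (-5 + F + G²)*F = F*(-5 + F + G²))
(39340 + c(86, 24))/(-7828 + 8779) = (39340 + 24*(-5 + 24 + 86²))/(-7828 + 8779) = (39340 + 24*(-5 + 24 + 7396))/951 = (39340 + 24*7415)*(1/951) = (39340 + 177960)*(1/951) = 217300*(1/951) = 217300/951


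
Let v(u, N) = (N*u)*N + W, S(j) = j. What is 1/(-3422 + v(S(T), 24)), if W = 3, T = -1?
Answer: -1/3995 ≈ -0.00025031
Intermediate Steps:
v(u, N) = 3 + u*N² (v(u, N) = (N*u)*N + 3 = u*N² + 3 = 3 + u*N²)
1/(-3422 + v(S(T), 24)) = 1/(-3422 + (3 - 1*24²)) = 1/(-3422 + (3 - 1*576)) = 1/(-3422 + (3 - 576)) = 1/(-3422 - 573) = 1/(-3995) = -1/3995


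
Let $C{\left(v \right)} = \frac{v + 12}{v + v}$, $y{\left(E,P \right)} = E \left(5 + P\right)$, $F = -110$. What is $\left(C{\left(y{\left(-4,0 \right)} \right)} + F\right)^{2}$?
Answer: $\frac{301401}{25} \approx 12056.0$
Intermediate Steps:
$C{\left(v \right)} = \frac{12 + v}{2 v}$
$\left(C{\left(y{\left(-4,0 \right)} \right)} + F\right)^{2} = \left(\frac{12 - 4 \left(5 + 0\right)}{2 \left(- 4 \left(5 + 0\right)\right)} - 110\right)^{2} = \left(\frac{12 - 20}{2 \left(\left(-4\right) 5\right)} - 110\right)^{2} = \left(\frac{12 - 20}{2 \left(-20\right)} - 110\right)^{2} = \left(\frac{1}{2} \left(- \frac{1}{20}\right) \left(-8\right) - 110\right)^{2} = \left(\frac{1}{5} - 110\right)^{2} = \left(- \frac{549}{5}\right)^{2} = \frac{301401}{25}$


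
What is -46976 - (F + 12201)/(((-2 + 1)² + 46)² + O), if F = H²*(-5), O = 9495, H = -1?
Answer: -137454825/2926 ≈ -46977.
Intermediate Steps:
F = -5 (F = (-1)²*(-5) = 1*(-5) = -5)
-46976 - (F + 12201)/(((-2 + 1)² + 46)² + O) = -46976 - (-5 + 12201)/(((-2 + 1)² + 46)² + 9495) = -46976 - 12196/(((-1)² + 46)² + 9495) = -46976 - 12196/((1 + 46)² + 9495) = -46976 - 12196/(47² + 9495) = -46976 - 12196/(2209 + 9495) = -46976 - 12196/11704 = -46976 - 1*3049/2926 = -46976 - 3049/2926 = -137454825/2926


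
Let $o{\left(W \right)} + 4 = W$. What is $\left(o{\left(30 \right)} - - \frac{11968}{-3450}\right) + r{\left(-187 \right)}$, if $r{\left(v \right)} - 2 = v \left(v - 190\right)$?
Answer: $\frac{121653091}{1725} \approx 70524.0$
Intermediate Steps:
$o{\left(W \right)} = -4 + W$
$r{\left(v \right)} = 2 + v \left(-190 + v\right)$ ($r{\left(v \right)} = 2 + v \left(v - 190\right) = 2 + v \left(-190 + v\right)$)
$\left(o{\left(30 \right)} - - \frac{11968}{-3450}\right) + r{\left(-187 \right)} = \left(\left(-4 + 30\right) - - \frac{11968}{-3450}\right) + \left(2 + \left(-187\right)^{2} - -35530\right) = \left(26 - \left(-11968\right) \left(- \frac{1}{3450}\right)\right) + \left(2 + 34969 + 35530\right) = \left(26 - \frac{5984}{1725}\right) + 70501 = \frac{38866}{1725} + 70501 = \frac{121653091}{1725}$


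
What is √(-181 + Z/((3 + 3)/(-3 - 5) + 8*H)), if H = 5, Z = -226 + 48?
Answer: I*√4573253/157 ≈ 13.621*I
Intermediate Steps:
Z = -178
√(-181 + Z/((3 + 3)/(-3 - 5) + 8*H)) = √(-181 - 178/((3 + 3)/(-3 - 5) + 8*5)) = √(-181 - 178/(6/(-8) + 40)) = √(-181 - 178/(6*(-⅛) + 40)) = √(-181 - 178/(-¾ + 40)) = √(-181 - 178/157/4) = √(-181 - 178*4/157) = √(-181 - 712/157) = √(-29129/157) = I*√4573253/157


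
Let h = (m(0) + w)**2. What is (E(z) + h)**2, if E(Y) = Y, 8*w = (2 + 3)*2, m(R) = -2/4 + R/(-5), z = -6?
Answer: 7569/256 ≈ 29.566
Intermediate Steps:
m(R) = -1/2 - R/5 (m(R) = -2*1/4 + R*(-1/5) = -1/2 - R/5)
w = 5/4 (w = ((2 + 3)*2)/8 = (5*2)/8 = (1/8)*10 = 5/4 ≈ 1.2500)
h = 9/16 (h = ((-1/2 - 1/5*0) + 5/4)**2 = ((-1/2 + 0) + 5/4)**2 = (-1/2 + 5/4)**2 = (3/4)**2 = 9/16 ≈ 0.56250)
(E(z) + h)**2 = (-6 + 9/16)**2 = (-87/16)**2 = 7569/256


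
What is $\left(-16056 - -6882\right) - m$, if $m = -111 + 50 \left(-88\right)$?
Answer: $-4663$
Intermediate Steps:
$m = -4511$ ($m = -111 - 4400 = -4511$)
$\left(-16056 - -6882\right) - m = \left(-16056 - -6882\right) - -4511 = \left(-16056 + 6882\right) + 4511 = -9174 + 4511 = -4663$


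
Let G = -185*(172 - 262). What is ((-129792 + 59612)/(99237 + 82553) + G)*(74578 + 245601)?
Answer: 96909644766428/18179 ≈ 5.3309e+9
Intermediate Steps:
G = 16650 (G = -185*(-90) = 16650)
((-129792 + 59612)/(99237 + 82553) + G)*(74578 + 245601) = ((-129792 + 59612)/(99237 + 82553) + 16650)*(74578 + 245601) = (-70180/181790 + 16650)*320179 = (-70180*1/181790 + 16650)*320179 = (-7018/18179 + 16650)*320179 = (302673332/18179)*320179 = 96909644766428/18179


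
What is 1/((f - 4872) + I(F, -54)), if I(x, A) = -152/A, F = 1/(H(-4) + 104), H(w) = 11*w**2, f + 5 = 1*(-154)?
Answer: -27/135761 ≈ -0.00019888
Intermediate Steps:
f = -159 (f = -5 + 1*(-154) = -5 - 154 = -159)
F = 1/280 (F = 1/(11*(-4)**2 + 104) = 1/(11*16 + 104) = 1/(176 + 104) = 1/280 ≈ 0.0035714)
1/((f - 4872) + I(F, -54)) = 1/((-159 - 4872) - 152/(-54)) = 1/(-5031 - 152*(-1/54)) = 1/(-5031 + 76/27) = 1/(-135761/27) = -27/135761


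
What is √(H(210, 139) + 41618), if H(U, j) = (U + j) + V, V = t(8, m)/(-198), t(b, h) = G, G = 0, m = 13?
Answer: 3*√4663 ≈ 204.86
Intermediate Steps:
t(b, h) = 0
V = 0 (V = 0/(-198) = 0*(-1/198) = 0)
H(U, j) = U + j (H(U, j) = (U + j) + 0 = U + j)
√(H(210, 139) + 41618) = √((210 + 139) + 41618) = √(349 + 41618) = √41967 = 3*√4663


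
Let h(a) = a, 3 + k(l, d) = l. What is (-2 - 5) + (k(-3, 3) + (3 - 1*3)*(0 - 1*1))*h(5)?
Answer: -37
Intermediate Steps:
k(l, d) = -3 + l
(-2 - 5) + (k(-3, 3) + (3 - 1*3)*(0 - 1*1))*h(5) = (-2 - 5) + ((-3 - 3) + (3 - 1*3)*(0 - 1*1))*5 = -7 + (-6 + (3 - 3)*(0 - 1))*5 = -7 + (-6 + 0*(-1))*5 = -7 + (-6 + 0)*5 = -7 - 6*5 = -7 - 30 = -37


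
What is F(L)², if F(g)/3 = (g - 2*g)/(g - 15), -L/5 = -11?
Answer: 1089/64 ≈ 17.016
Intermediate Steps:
L = 55 (L = -5*(-11) = 55)
F(g) = -3*g/(-15 + g) (F(g) = 3*((g - 2*g)/(g - 15)) = 3*((-g)/(-15 + g)) = 3*(-g/(-15 + g)) = -3*g/(-15 + g))
F(L)² = (-3*55/(-15 + 55))² = (-3*55/40)² = (-3*55*1/40)² = (-33/8)² = 1089/64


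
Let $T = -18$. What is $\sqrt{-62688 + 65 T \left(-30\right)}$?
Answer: $22 i \sqrt{57} \approx 166.1 i$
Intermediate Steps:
$\sqrt{-62688 + 65 T \left(-30\right)} = \sqrt{-62688 + 65 \left(-18\right) \left(-30\right)} = \sqrt{-62688 - -35100} = \sqrt{-62688 + 35100} = \sqrt{-27588} = 22 i \sqrt{57}$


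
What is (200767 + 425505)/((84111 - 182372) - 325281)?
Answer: -313136/211771 ≈ -1.4787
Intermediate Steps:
(200767 + 425505)/((84111 - 182372) - 325281) = 626272/(-98261 - 325281) = 626272/(-423542) = 626272*(-1/423542) = -313136/211771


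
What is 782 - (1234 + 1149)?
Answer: -1601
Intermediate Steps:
782 - (1234 + 1149) = 782 - 1*2383 = 782 - 2383 = -1601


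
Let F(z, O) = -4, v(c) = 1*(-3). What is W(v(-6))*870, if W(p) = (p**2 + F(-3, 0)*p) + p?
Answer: 15660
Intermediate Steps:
v(c) = -3
W(p) = p**2 - 3*p (W(p) = (p**2 - 4*p) + p = p**2 - 3*p)
W(v(-6))*870 = -3*(-3 - 3)*870 = -3*(-6)*870 = 18*870 = 15660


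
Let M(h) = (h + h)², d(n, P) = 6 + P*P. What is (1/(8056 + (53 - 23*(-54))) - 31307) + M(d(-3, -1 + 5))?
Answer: -274648220/9351 ≈ -29371.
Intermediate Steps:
d(n, P) = 6 + P²
M(h) = 4*h² (M(h) = (2*h)² = 4*h²)
(1/(8056 + (53 - 23*(-54))) - 31307) + M(d(-3, -1 + 5)) = (1/(8056 + (53 - 23*(-54))) - 31307) + 4*(6 + (-1 + 5)²)² = (1/(8056 + (53 + 1242)) - 31307) + 4*(6 + 4²)² = (1/(8056 + 1295) - 31307) + 4*(6 + 16)² = (1/9351 - 31307) + 4*22² = (1/9351 - 31307) + 4*484 = -292751756/9351 + 1936 = -274648220/9351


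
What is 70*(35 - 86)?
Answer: -3570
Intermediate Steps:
70*(35 - 86) = 70*(-51) = -3570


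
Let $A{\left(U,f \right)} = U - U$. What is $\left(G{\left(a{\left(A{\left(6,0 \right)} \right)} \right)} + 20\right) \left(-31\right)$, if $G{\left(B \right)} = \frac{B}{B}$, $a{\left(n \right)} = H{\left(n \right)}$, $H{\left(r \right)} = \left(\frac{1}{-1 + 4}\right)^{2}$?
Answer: $-651$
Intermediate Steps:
$A{\left(U,f \right)} = 0$
$H{\left(r \right)} = \frac{1}{9}$ ($H{\left(r \right)} = \left(\frac{1}{3}\right)^{2} = \frac{1}{9}$)
$a{\left(n \right)} = \frac{1}{9}$
$G{\left(B \right)} = 1$
$\left(G{\left(a{\left(A{\left(6,0 \right)} \right)} \right)} + 20\right) \left(-31\right) = \left(1 + 20\right) \left(-31\right) = 21 \left(-31\right) = -651$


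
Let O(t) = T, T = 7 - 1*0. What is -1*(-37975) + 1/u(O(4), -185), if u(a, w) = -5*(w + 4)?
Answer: 34367376/905 ≈ 37975.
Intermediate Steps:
T = 7 (T = 7 + 0 = 7)
O(t) = 7
u(a, w) = -20 - 5*w (u(a, w) = -5*(4 + w) = -20 - 5*w)
-1*(-37975) + 1/u(O(4), -185) = -1*(-37975) + 1/(-20 - 5*(-185)) = 37975 + 1/(-20 + 925) = 37975 + 1/905 = 34367376/905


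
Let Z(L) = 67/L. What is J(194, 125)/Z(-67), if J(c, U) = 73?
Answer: -73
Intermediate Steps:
J(194, 125)/Z(-67) = 73/((67/(-67))) = 73/((67*(-1/67))) = 73/(-1) = 73*(-1) = -73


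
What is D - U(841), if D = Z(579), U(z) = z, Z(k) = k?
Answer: -262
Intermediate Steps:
D = 579
D - U(841) = 579 - 1*841 = 579 - 841 = -262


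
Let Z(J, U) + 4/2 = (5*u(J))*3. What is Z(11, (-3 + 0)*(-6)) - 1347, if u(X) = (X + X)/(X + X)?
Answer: -1334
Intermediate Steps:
u(X) = 1 (u(X) = (2*X)/((2*X)) = (2*X)*(1/(2*X)) = 1)
Z(J, U) = 13 (Z(J, U) = -2 + (5*1)*3 = -2 + 5*3 = -2 + 15 = 13)
Z(11, (-3 + 0)*(-6)) - 1347 = 13 - 1347 = -1334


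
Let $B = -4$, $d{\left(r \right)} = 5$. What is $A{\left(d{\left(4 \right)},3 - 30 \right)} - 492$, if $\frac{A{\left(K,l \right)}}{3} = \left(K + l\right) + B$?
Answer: $-570$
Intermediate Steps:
$A{\left(K,l \right)} = -12 + 3 K + 3 l$ ($A{\left(K,l \right)} = 3 \left(\left(K + l\right) - 4\right) = 3 \left(-4 + K + l\right) = -12 + 3 K + 3 l$)
$A{\left(d{\left(4 \right)},3 - 30 \right)} - 492 = \left(-12 + 3 \cdot 5 + 3 \left(3 - 30\right)\right) - 492 = \left(-12 + 15 + 3 \left(3 - 30\right)\right) - 492 = \left(-12 + 15 + 3 \left(-27\right)\right) - 492 = \left(-12 + 15 - 81\right) - 492 = -78 - 492 = -570$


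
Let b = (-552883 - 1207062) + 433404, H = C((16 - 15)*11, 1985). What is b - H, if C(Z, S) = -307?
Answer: -1326234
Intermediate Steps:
H = -307
b = -1326541 (b = -1759945 + 433404 = -1326541)
b - H = -1326541 - 1*(-307) = -1326541 + 307 = -1326234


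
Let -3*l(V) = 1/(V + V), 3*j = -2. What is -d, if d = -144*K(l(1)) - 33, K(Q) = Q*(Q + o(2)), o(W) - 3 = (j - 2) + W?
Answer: -19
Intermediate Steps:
j = -⅔ (j = (⅓)*(-2) = -⅔ ≈ -0.66667)
o(W) = ⅓ + W (o(W) = 3 + ((-⅔ - 2) + W) = 3 + (-8/3 + W) = ⅓ + W)
l(V) = -1/(6*V) (l(V) = -1/(3*(V + V)) = -1/(2*V)/3 = -1/(6*V))
K(Q) = Q*(7/3 + Q) (K(Q) = Q*(Q + (⅓ + 2)) = Q*(Q + 7/3) = Q*(7/3 + Q))
d = 19 (d = -48*(-⅙/1)*(7 + 3*(-⅙/1)) - 33 = -48*(-⅙*1)*(7 + 3*(-⅙*1)) - 33 = -48*(-1)*(7 + 3*(-⅙))/6 - 33 = -48*(-1)*(7 - ½)/6 - 33 = -48*(-1)*13/(6*2) - 33 = -144*(-13/36) - 33 = 52 - 33 = 19)
-d = -1*19 = -19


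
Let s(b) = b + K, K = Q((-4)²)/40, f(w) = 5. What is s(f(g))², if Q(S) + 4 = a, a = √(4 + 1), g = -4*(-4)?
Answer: (196 + √5)²/1600 ≈ 24.561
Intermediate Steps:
g = 16
a = √5 ≈ 2.2361
Q(S) = -4 + √5
K = -⅒ + √5/40 (K = (-4 + √5)/40 = (-4 + √5)*(1/40) = -⅒ + √5/40 ≈ -0.044098)
s(b) = -⅒ + b + √5/40 (s(b) = b + (-⅒ + √5/40) = -⅒ + b + √5/40)
s(f(g))² = (-⅒ + 5 + √5/40)² = (49/10 + √5/40)²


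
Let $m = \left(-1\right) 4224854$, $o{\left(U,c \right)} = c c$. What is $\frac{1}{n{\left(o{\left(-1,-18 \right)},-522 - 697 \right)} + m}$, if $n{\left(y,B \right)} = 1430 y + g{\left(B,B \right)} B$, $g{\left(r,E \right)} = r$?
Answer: $- \frac{1}{2275573} \approx -4.3945 \cdot 10^{-7}$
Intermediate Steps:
$o{\left(U,c \right)} = c^{2}$
$n{\left(y,B \right)} = B^{2} + 1430 y$ ($n{\left(y,B \right)} = 1430 y + B B = 1430 y + B^{2} = B^{2} + 1430 y$)
$m = -4224854$
$\frac{1}{n{\left(o{\left(-1,-18 \right)},-522 - 697 \right)} + m} = \frac{1}{\left(\left(-522 - 697\right)^{2} + 1430 \left(-18\right)^{2}\right) - 4224854} = \frac{1}{\left(\left(-522 - 697\right)^{2} + 1430 \cdot 324\right) - 4224854} = \frac{1}{\left(\left(-1219\right)^{2} + 463320\right) - 4224854} = \frac{1}{\left(1485961 + 463320\right) - 4224854} = \frac{1}{1949281 - 4224854} = \frac{1}{-2275573} = - \frac{1}{2275573}$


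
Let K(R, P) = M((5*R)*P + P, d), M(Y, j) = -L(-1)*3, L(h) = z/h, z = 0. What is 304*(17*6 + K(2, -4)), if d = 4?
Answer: 31008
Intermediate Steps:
L(h) = 0 (L(h) = 0/h = 0)
M(Y, j) = 0 (M(Y, j) = -1*0*3 = 0*3 = 0)
K(R, P) = 0
304*(17*6 + K(2, -4)) = 304*(17*6 + 0) = 304*(102 + 0) = 304*102 = 31008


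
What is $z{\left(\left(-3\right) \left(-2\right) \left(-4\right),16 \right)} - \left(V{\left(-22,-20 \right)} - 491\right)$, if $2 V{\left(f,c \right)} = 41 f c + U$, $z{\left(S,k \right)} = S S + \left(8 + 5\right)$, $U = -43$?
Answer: $- \frac{15837}{2} \approx -7918.5$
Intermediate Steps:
$z{\left(S,k \right)} = 13 + S^{2}$ ($z{\left(S,k \right)} = S^{2} + 13 = 13 + S^{2}$)
$V{\left(f,c \right)} = - \frac{43}{2} + \frac{41 c f}{2}$ ($V{\left(f,c \right)} = \frac{41 f c - 43}{2} = \frac{41 c f - 43}{2} = \frac{-43 + 41 c f}{2} = - \frac{43}{2} + \frac{41 c f}{2}$)
$z{\left(\left(-3\right) \left(-2\right) \left(-4\right),16 \right)} - \left(V{\left(-22,-20 \right)} - 491\right) = \left(13 + \left(\left(-3\right) \left(-2\right) \left(-4\right)\right)^{2}\right) - \left(\left(- \frac{43}{2} + \frac{41}{2} \left(-20\right) \left(-22\right)\right) - 491\right) = \left(13 + \left(6 \left(-4\right)\right)^{2}\right) - \left(\left(- \frac{43}{2} + 9020\right) - 491\right) = \left(13 + \left(-24\right)^{2}\right) - \left(\frac{17997}{2} - 491\right) = \left(13 + 576\right) - \frac{17015}{2} = 589 - \frac{17015}{2} = - \frac{15837}{2}$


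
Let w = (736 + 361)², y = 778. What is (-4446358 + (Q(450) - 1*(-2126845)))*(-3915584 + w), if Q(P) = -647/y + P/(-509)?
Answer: 2491220792191316575/396002 ≈ 6.2909e+12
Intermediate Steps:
Q(P) = -647/778 - P/509 (Q(P) = -647/778 + P/(-509) = -647*1/778 + P*(-1/509) = -647/778 - P/509)
w = 1203409 (w = 1097² = 1203409)
(-4446358 + (Q(450) - 1*(-2126845)))*(-3915584 + w) = (-4446358 + ((-647/778 - 1/509*450) - 1*(-2126845)))*(-3915584 + 1203409) = (-4446358 + ((-647/778 - 450/509) + 2126845))*(-2712175) = (-4446358 + (-679423/396002 + 2126845))*(-2712175) = (-4446358 + 842234194267/396002)*(-2712175) = -918532466449/396002*(-2712175) = 2491220792191316575/396002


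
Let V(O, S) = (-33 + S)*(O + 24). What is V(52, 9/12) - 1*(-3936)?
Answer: 1485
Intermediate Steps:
V(O, S) = (-33 + S)*(24 + O)
V(52, 9/12) - 1*(-3936) = (-792 - 33*52 + 24*(9/12) + 52*(9/12)) - 1*(-3936) = (-792 - 1716 + 24*(9*(1/12)) + 52*(9*(1/12))) + 3936 = (-792 - 1716 + 24*(¾) + 52*(¾)) + 3936 = (-792 - 1716 + 18 + 39) + 3936 = -2451 + 3936 = 1485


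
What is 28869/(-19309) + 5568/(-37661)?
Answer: -1194747921/727196249 ≈ -1.6430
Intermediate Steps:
28869/(-19309) + 5568/(-37661) = 28869*(-1/19309) + 5568*(-1/37661) = -28869/19309 - 5568/37661 = -1194747921/727196249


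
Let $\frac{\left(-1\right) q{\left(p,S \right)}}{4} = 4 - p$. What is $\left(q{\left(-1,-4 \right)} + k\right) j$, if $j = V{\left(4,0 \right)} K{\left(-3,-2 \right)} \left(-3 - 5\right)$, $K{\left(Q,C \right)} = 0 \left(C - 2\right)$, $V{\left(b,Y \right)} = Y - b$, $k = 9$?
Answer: $0$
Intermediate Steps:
$q{\left(p,S \right)} = -16 + 4 p$ ($q{\left(p,S \right)} = - 4 \left(4 - p\right) = -16 + 4 p$)
$K{\left(Q,C \right)} = 0$ ($K{\left(Q,C \right)} = 0 \left(-2 + C\right) = 0$)
$j = 0$ ($j = \left(0 - 4\right) 0 \left(-3 - 5\right) = \left(-4\right) 0 \left(-8\right) = 0 \left(-8\right) = 0$)
$\left(q{\left(-1,-4 \right)} + k\right) j = \left(\left(-16 + 4 \left(-1\right)\right) + 9\right) 0 = \left(\left(-16 - 4\right) + 9\right) 0 = \left(-20 + 9\right) 0 = \left(-11\right) 0 = 0$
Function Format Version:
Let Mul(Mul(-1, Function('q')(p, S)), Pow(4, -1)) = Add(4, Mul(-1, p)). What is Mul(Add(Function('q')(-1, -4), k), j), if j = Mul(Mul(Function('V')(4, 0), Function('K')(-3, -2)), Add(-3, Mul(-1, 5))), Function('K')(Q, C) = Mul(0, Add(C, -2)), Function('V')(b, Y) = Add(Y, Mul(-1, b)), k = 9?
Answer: 0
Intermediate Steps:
Function('q')(p, S) = Add(-16, Mul(4, p)) (Function('q')(p, S) = Mul(-4, Add(4, Mul(-1, p))) = Add(-16, Mul(4, p)))
Function('K')(Q, C) = 0 (Function('K')(Q, C) = Mul(0, Add(-2, C)) = 0)
j = 0 (j = Mul(Mul(Add(0, Mul(-1, 4)), 0), Add(-3, Mul(-1, 5))) = Mul(Mul(Add(0, -4), 0), Add(-3, -5)) = Mul(Mul(-4, 0), -8) = Mul(0, -8) = 0)
Mul(Add(Function('q')(-1, -4), k), j) = Mul(Add(Add(-16, Mul(4, -1)), 9), 0) = Mul(Add(Add(-16, -4), 9), 0) = Mul(Add(-20, 9), 0) = Mul(-11, 0) = 0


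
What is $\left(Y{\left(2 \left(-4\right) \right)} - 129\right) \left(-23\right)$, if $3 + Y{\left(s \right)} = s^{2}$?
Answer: $1564$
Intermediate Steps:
$Y{\left(s \right)} = -3 + s^{2}$
$\left(Y{\left(2 \left(-4\right) \right)} - 129\right) \left(-23\right) = \left(\left(-3 + \left(2 \left(-4\right)\right)^{2}\right) - 129\right) \left(-23\right) = \left(\left(-3 + \left(-8\right)^{2}\right) - 129\right) \left(-23\right) = \left(\left(-3 + 64\right) - 129\right) \left(-23\right) = \left(61 - 129\right) \left(-23\right) = \left(-68\right) \left(-23\right) = 1564$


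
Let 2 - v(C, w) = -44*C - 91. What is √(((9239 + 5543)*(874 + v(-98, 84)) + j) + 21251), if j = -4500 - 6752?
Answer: I*√49435791 ≈ 7031.1*I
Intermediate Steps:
v(C, w) = 93 + 44*C (v(C, w) = 2 - (-44*C - 91) = 2 - (-91 - 44*C) = 2 + (91 + 44*C) = 93 + 44*C)
j = -11252
√(((9239 + 5543)*(874 + v(-98, 84)) + j) + 21251) = √(((9239 + 5543)*(874 + (93 + 44*(-98))) - 11252) + 21251) = √((14782*(874 + (93 - 4312)) - 11252) + 21251) = √((14782*(874 - 4219) - 11252) + 21251) = √((14782*(-3345) - 11252) + 21251) = √((-49445790 - 11252) + 21251) = √(-49457042 + 21251) = √(-49435791) = I*√49435791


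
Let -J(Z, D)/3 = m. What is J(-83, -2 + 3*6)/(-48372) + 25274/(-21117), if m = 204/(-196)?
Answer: -19969457791/16684034892 ≈ -1.1969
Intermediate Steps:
m = -51/49 (m = 204*(-1/196) = -51/49 ≈ -1.0408)
J(Z, D) = 153/49 (J(Z, D) = -3*(-51/49) = 153/49)
J(-83, -2 + 3*6)/(-48372) + 25274/(-21117) = (153/49)/(-48372) + 25274/(-21117) = (153/49)*(-1/48372) + 25274*(-1/21117) = -51/790076 - 25274/21117 = -19969457791/16684034892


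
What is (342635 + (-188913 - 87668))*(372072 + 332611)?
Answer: 46547130882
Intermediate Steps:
(342635 + (-188913 - 87668))*(372072 + 332611) = (342635 - 276581)*704683 = 66054*704683 = 46547130882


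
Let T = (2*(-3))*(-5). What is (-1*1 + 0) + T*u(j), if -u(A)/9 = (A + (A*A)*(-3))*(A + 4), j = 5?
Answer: 170099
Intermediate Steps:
T = 30 (T = -6*(-5) = 30)
u(A) = -9*(4 + A)*(A - 3*A**2) (u(A) = -9*(A + (A*A)*(-3))*(A + 4) = -9*(A + A**2*(-3))*(4 + A) = -9*(A - 3*A**2)*(4 + A) = -9*(4 + A)*(A - 3*A**2))
(-1*1 + 0) + T*u(j) = (-1*1 + 0) + 30*(9*5*(-4 + 3*5**2 + 11*5)) = (-1 + 0) + 30*(9*5*(-4 + 3*25 + 55)) = -1 + 30*(9*5*(-4 + 75 + 55)) = -1 + 30*(9*5*126) = -1 + 30*5670 = -1 + 170100 = 170099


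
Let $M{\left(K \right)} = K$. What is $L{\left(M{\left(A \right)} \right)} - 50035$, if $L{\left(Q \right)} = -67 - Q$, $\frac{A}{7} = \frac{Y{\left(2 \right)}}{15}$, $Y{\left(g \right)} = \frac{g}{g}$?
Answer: $- \frac{751537}{15} \approx -50102.0$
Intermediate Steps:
$Y{\left(g \right)} = 1$
$A = \frac{7}{15}$ ($A = 7 \cdot 1 \cdot \frac{1}{15} = 7 \cdot \frac{1}{15} = \frac{7}{15} \approx 0.46667$)
$L{\left(M{\left(A \right)} \right)} - 50035 = \left(-67 - \frac{7}{15}\right) - 50035 = - \frac{1012}{15} - 50035 = - \frac{751537}{15}$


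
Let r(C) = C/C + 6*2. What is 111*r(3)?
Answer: 1443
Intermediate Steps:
r(C) = 13 (r(C) = 1 + 12 = 13)
111*r(3) = 111*13 = 1443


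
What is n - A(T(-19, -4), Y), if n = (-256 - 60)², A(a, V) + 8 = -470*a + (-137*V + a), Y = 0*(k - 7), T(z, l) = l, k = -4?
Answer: 97988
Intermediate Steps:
Y = 0 (Y = 0*(-4 - 7) = 0*(-11) = 0)
A(a, V) = -8 - 469*a - 137*V (A(a, V) = -8 + (-470*a + (-137*V + a)) = -8 + (-470*a + (a - 137*V)) = -8 + (-469*a - 137*V) = -8 - 469*a - 137*V)
n = 99856 (n = (-316)² = 99856)
n - A(T(-19, -4), Y) = 99856 - (-8 - 469*(-4) - 137*0) = 99856 - (-8 + 1876 + 0) = 99856 - 1*1868 = 99856 - 1868 = 97988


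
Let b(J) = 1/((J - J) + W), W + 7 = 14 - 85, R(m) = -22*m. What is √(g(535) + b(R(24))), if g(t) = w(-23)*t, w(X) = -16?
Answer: I*√52079118/78 ≈ 92.52*I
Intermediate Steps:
g(t) = -16*t
W = -78 (W = -7 + (14 - 85) = -7 - 71 = -78)
b(J) = -1/78 (b(J) = 1/((J - J) - 78) = 1/(0 - 78) = 1/(-78) = -1/78)
√(g(535) + b(R(24))) = √(-16*535 - 1/78) = √(-8560 - 1/78) = √(-667681/78) = I*√52079118/78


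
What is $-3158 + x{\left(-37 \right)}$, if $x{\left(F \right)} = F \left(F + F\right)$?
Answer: $-420$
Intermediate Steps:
$x{\left(F \right)} = 2 F^{2}$ ($x{\left(F \right)} = F 2 F = 2 F^{2}$)
$-3158 + x{\left(-37 \right)} = -3158 + 2 \left(-37\right)^{2} = -3158 + 2 \cdot 1369 = -3158 + 2738 = -420$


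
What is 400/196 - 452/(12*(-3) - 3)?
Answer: 26048/1911 ≈ 13.631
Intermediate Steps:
400/196 - 452/(12*(-3) - 3) = 400*(1/196) - 452/(-36 - 3) = 100/49 - 452/(-39) = 100/49 - 452*(-1/39) = 100/49 + 452/39 = 26048/1911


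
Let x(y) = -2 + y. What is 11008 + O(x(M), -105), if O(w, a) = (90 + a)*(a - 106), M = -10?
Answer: 14173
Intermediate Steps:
O(w, a) = (-106 + a)*(90 + a) (O(w, a) = (90 + a)*(-106 + a) = (-106 + a)*(90 + a))
11008 + O(x(M), -105) = 11008 + (-9540 + (-105)² - 16*(-105)) = 11008 + (-9540 + 11025 + 1680) = 11008 + 3165 = 14173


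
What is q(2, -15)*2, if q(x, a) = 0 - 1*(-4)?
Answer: 8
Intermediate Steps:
q(x, a) = 4 (q(x, a) = 0 + 4 = 4)
q(2, -15)*2 = 4*2 = 8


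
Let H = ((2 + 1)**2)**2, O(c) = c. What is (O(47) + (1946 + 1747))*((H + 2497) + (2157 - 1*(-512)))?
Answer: 19623780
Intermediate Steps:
H = 81 (H = (3**2)**2 = 9**2 = 81)
(O(47) + (1946 + 1747))*((H + 2497) + (2157 - 1*(-512))) = (47 + (1946 + 1747))*((81 + 2497) + (2157 - 1*(-512))) = (47 + 3693)*(2578 + (2157 + 512)) = 3740*(2578 + 2669) = 3740*5247 = 19623780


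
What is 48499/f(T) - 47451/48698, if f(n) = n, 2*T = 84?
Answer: 589952840/511329 ≈ 1153.8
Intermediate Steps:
T = 42 (T = (1/2)*84 = 42)
48499/f(T) - 47451/48698 = 48499/42 - 47451/48698 = 589952840/511329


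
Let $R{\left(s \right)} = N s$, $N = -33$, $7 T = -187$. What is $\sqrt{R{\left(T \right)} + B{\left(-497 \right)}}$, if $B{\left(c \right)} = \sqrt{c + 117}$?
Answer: $\frac{\sqrt{43197 + 98 i \sqrt{95}}}{7} \approx 29.693 + 0.32825 i$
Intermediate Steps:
$T = - \frac{187}{7}$ ($T = \frac{1}{7} \left(-187\right) = - \frac{187}{7} \approx -26.714$)
$R{\left(s \right)} = - 33 s$
$B{\left(c \right)} = \sqrt{117 + c}$
$\sqrt{R{\left(T \right)} + B{\left(-497 \right)}} = \sqrt{\left(-33\right) \left(- \frac{187}{7}\right) + \sqrt{117 - 497}} = \sqrt{\frac{6171}{7} + \sqrt{-380}} = \sqrt{\frac{6171}{7} + 2 i \sqrt{95}}$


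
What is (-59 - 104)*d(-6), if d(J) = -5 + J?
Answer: 1793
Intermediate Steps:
(-59 - 104)*d(-6) = (-59 - 104)*(-5 - 6) = -163*(-11) = 1793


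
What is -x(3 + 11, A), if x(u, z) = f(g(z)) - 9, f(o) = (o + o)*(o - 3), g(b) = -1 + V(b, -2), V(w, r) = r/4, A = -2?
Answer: -9/2 ≈ -4.5000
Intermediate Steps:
V(w, r) = r/4 (V(w, r) = r*(¼) = r/4)
g(b) = -3/2 (g(b) = -1 + (¼)*(-2) = -1 - ½ = -3/2)
f(o) = 2*o*(-3 + o) (f(o) = (2*o)*(-3 + o) = 2*o*(-3 + o))
x(u, z) = 9/2 (x(u, z) = 2*(-3/2)*(-3 - 3/2) - 9 = 2*(-3/2)*(-9/2) - 9 = 27/2 - 9 = 9/2)
-x(3 + 11, A) = -1*9/2 = -9/2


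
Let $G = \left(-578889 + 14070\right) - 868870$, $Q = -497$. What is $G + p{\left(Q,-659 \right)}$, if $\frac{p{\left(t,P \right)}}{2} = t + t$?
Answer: $-1435677$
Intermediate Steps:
$p{\left(t,P \right)} = 4 t$ ($p{\left(t,P \right)} = 2 \left(t + t\right) = 2 \cdot 2 t = 4 t$)
$G = -1433689$ ($G = -564819 - 868870 = -1433689$)
$G + p{\left(Q,-659 \right)} = -1433689 + 4 \left(-497\right) = -1433689 - 1988 = -1435677$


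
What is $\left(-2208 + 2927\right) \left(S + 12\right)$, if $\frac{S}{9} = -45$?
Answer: $-282567$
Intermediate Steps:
$S = -405$ ($S = 9 \left(-45\right) = -405$)
$\left(-2208 + 2927\right) \left(S + 12\right) = \left(-2208 + 2927\right) \left(-405 + 12\right) = 719 \left(-393\right) = -282567$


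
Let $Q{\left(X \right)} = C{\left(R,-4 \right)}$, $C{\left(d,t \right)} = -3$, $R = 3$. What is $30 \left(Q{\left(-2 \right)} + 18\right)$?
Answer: $450$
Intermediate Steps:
$Q{\left(X \right)} = -3$
$30 \left(Q{\left(-2 \right)} + 18\right) = 30 \left(-3 + 18\right) = 30 \cdot 15 = 450$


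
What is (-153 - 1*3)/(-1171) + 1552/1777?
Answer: 2094604/2080867 ≈ 1.0066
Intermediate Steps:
(-153 - 1*3)/(-1171) + 1552/1777 = (-153 - 3)*(-1/1171) + 1552*(1/1777) = -156*(-1/1171) + 1552/1777 = 156/1171 + 1552/1777 = 2094604/2080867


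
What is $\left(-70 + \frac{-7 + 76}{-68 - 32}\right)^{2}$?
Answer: $\frac{49970761}{10000} \approx 4997.1$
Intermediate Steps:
$\left(-70 + \frac{-7 + 76}{-68 - 32}\right)^{2} = \left(-70 + \frac{69}{-100}\right)^{2} = \left(-70 + 69 \left(- \frac{1}{100}\right)\right)^{2} = \left(-70 - \frac{69}{100}\right)^{2} = \left(- \frac{7069}{100}\right)^{2} = \frac{49970761}{10000}$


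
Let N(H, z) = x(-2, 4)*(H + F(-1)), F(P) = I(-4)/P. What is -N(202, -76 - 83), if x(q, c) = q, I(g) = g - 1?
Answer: 414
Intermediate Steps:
I(g) = -1 + g
F(P) = -5/P (F(P) = (-1 - 4)/P = -5/P)
N(H, z) = -10 - 2*H (N(H, z) = -2*(H - 5/(-1)) = -2*(H - 5*(-1)) = -2*(H + 5) = -2*(5 + H) = -10 - 2*H)
-N(202, -76 - 83) = -(-10 - 2*202) = -(-10 - 404) = -1*(-414) = 414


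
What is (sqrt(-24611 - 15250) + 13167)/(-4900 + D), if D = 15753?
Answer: 13167/10853 + 3*I*sqrt(4429)/10853 ≈ 1.2132 + 0.018396*I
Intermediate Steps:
(sqrt(-24611 - 15250) + 13167)/(-4900 + D) = (sqrt(-24611 - 15250) + 13167)/(-4900 + 15753) = (sqrt(-39861) + 13167)/10853 = (3*I*sqrt(4429) + 13167)*(1/10853) = (13167 + 3*I*sqrt(4429))*(1/10853) = 13167/10853 + 3*I*sqrt(4429)/10853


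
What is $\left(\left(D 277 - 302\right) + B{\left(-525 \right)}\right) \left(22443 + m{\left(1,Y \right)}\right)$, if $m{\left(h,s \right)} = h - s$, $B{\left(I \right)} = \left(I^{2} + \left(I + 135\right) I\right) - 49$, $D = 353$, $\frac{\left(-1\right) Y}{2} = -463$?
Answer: $12433207990$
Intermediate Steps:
$Y = 926$ ($Y = \left(-2\right) \left(-463\right) = 926$)
$B{\left(I \right)} = -49 + I^{2} + I \left(135 + I\right)$ ($B{\left(I \right)} = \left(I^{2} + \left(135 + I\right) I\right) - 49 = \left(I^{2} + I \left(135 + I\right)\right) - 49 = -49 + I^{2} + I \left(135 + I\right)$)
$\left(\left(D 277 - 302\right) + B{\left(-525 \right)}\right) \left(22443 + m{\left(1,Y \right)}\right) = \left(\left(353 \cdot 277 - 302\right) + \left(-49 + 2 \left(-525\right)^{2} + 135 \left(-525\right)\right)\right) \left(22443 + \left(1 - 926\right)\right) = \left(\left(97781 - 302\right) - -480326\right) \left(22443 + \left(1 - 926\right)\right) = \left(97479 - -480326\right) \left(22443 - 925\right) = \left(97479 + 480326\right) 21518 = 577805 \cdot 21518 = 12433207990$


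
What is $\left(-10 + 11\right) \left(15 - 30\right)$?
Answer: $-15$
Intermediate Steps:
$\left(-10 + 11\right) \left(15 - 30\right) = 1 \left(-15\right) = -15$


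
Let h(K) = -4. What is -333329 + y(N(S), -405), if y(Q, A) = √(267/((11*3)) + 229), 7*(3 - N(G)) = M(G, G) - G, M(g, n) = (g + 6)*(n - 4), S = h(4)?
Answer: -333329 + 4*√1793/11 ≈ -3.3331e+5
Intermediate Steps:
S = -4
M(g, n) = (-4 + n)*(6 + g) (M(g, n) = (6 + g)*(-4 + n) = (-4 + n)*(6 + g))
N(G) = 45/7 - G/7 - G²/7 (N(G) = 3 - ((-24 - 4*G + 6*G + G*G) - G)/7 = 3 - ((-24 - 4*G + 6*G + G²) - G)/7 = 3 - ((-24 + G² + 2*G) - G)/7 = 3 - (-24 + G + G²)/7 = 3 + (24/7 - G/7 - G²/7) = 45/7 - G/7 - G²/7)
y(Q, A) = 4*√1793/11 (y(Q, A) = √(267/33 + 229) = √(267*(1/33) + 229) = √(89/11 + 229) = √(2608/11) = 4*√1793/11)
-333329 + y(N(S), -405) = -333329 + 4*√1793/11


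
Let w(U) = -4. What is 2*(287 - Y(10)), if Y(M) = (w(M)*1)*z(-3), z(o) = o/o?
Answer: 582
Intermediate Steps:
z(o) = 1
Y(M) = -4 (Y(M) = -4*1*1 = -4*1 = -4)
2*(287 - Y(10)) = 2*(287 - 1*(-4)) = 2*(287 + 4) = 2*291 = 582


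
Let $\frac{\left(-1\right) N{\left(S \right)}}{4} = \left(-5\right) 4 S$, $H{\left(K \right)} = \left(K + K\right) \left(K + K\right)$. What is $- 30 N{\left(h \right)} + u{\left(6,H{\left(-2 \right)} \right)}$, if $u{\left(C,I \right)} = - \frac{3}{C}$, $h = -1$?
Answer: $\frac{4799}{2} \approx 2399.5$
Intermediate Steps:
$H{\left(K \right)} = 4 K^{2}$ ($H{\left(K \right)} = 2 K 2 K = 4 K^{2}$)
$N{\left(S \right)} = 80 S$ ($N{\left(S \right)} = - 4 \left(-5\right) 4 S = - 4 \left(- 20 S\right) = 80 S$)
$- 30 N{\left(h \right)} + u{\left(6,H{\left(-2 \right)} \right)} = - 30 \cdot 80 \left(-1\right) - \frac{3}{6} = \left(-30\right) \left(-80\right) - \frac{1}{2} = 2400 - \frac{1}{2} = \frac{4799}{2}$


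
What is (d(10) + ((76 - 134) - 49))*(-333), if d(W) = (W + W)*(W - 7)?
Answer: 15651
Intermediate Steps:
d(W) = 2*W*(-7 + W) (d(W) = (2*W)*(-7 + W) = 2*W*(-7 + W))
(d(10) + ((76 - 134) - 49))*(-333) = (2*10*(-7 + 10) + ((76 - 134) - 49))*(-333) = (2*10*3 + (-58 - 49))*(-333) = (60 - 107)*(-333) = -47*(-333) = 15651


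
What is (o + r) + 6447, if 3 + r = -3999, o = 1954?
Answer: 4399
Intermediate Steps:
r = -4002 (r = -3 - 3999 = -4002)
(o + r) + 6447 = (1954 - 4002) + 6447 = -2048 + 6447 = 4399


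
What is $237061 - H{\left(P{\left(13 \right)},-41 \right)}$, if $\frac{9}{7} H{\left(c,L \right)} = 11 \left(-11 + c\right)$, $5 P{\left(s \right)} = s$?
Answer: $\frac{3556993}{15} \approx 2.3713 \cdot 10^{5}$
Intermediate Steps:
$P{\left(s \right)} = \frac{s}{5}$
$H{\left(c,L \right)} = - \frac{847}{9} + \frac{77 c}{9}$ ($H{\left(c,L \right)} = \frac{7 \cdot 11 \left(-11 + c\right)}{9} = \frac{7 \left(-121 + 11 c\right)}{9} = - \frac{847}{9} + \frac{77 c}{9}$)
$237061 - H{\left(P{\left(13 \right)},-41 \right)} = 237061 - \left(- \frac{847}{9} + \frac{77 \cdot \frac{1}{5} \cdot 13}{9}\right) = 237061 - \left(- \frac{847}{9} + \frac{77}{9} \cdot \frac{13}{5}\right) = 237061 - \left(- \frac{847}{9} + \frac{1001}{45}\right) = 237061 - - \frac{1078}{15} = 237061 + \frac{1078}{15} = \frac{3556993}{15}$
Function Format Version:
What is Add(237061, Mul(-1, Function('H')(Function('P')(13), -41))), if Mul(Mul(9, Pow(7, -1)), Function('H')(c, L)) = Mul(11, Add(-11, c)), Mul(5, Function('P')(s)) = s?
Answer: Rational(3556993, 15) ≈ 2.3713e+5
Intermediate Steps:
Function('P')(s) = Mul(Rational(1, 5), s)
Function('H')(c, L) = Add(Rational(-847, 9), Mul(Rational(77, 9), c)) (Function('H')(c, L) = Mul(Rational(7, 9), Mul(11, Add(-11, c))) = Mul(Rational(7, 9), Add(-121, Mul(11, c))) = Add(Rational(-847, 9), Mul(Rational(77, 9), c)))
Add(237061, Mul(-1, Function('H')(Function('P')(13), -41))) = Add(237061, Mul(-1, Add(Rational(-847, 9), Mul(Rational(77, 9), Mul(Rational(1, 5), 13))))) = Add(237061, Mul(-1, Add(Rational(-847, 9), Mul(Rational(77, 9), Rational(13, 5))))) = Add(237061, Mul(-1, Add(Rational(-847, 9), Rational(1001, 45)))) = Add(237061, Mul(-1, Rational(-1078, 15))) = Add(237061, Rational(1078, 15)) = Rational(3556993, 15)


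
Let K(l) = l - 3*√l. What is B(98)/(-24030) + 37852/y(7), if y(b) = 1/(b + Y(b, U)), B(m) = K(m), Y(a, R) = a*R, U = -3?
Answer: -6367084969/12015 + 7*√2/8010 ≈ -5.2993e+5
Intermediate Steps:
Y(a, R) = R*a
B(m) = m - 3*√m
y(b) = -1/(2*b) (y(b) = 1/(b - 3*b) = 1/(-2*b) = -1/(2*b))
B(98)/(-24030) + 37852/y(7) = (98 - 21*√2)/(-24030) + 37852/((-½/7)) = (98 - 21*√2)*(-1/24030) + 37852/((-½*⅐)) = (98 - 21*√2)*(-1/24030) + 37852/(-1/14) = (-49/12015 + 7*√2/8010) + 37852*(-14) = (-49/12015 + 7*√2/8010) - 529928 = -6367084969/12015 + 7*√2/8010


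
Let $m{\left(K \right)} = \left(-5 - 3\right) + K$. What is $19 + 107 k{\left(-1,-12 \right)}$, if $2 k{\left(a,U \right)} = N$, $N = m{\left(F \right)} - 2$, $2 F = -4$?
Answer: $-623$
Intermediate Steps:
$F = -2$ ($F = \frac{1}{2} \left(-4\right) = -2$)
$m{\left(K \right)} = -8 + K$
$N = -12$ ($N = \left(-8 - 2\right) - 2 = -10 - 2 = -12$)
$k{\left(a,U \right)} = -6$ ($k{\left(a,U \right)} = \frac{1}{2} \left(-12\right) = -6$)
$19 + 107 k{\left(-1,-12 \right)} = 19 + 107 \left(-6\right) = 19 - 642 = -623$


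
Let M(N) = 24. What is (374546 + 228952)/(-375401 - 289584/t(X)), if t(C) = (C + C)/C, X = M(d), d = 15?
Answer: -603498/520193 ≈ -1.1601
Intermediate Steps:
X = 24
t(C) = 2 (t(C) = (2*C)/C = 2)
(374546 + 228952)/(-375401 - 289584/t(X)) = (374546 + 228952)/(-375401 - 289584/2) = 603498/(-375401 - 289584*½) = 603498/(-375401 - 144792) = 603498/(-520193) = 603498*(-1/520193) = -603498/520193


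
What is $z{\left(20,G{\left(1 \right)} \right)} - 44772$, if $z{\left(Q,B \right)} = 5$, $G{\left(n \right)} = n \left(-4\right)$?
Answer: $-44767$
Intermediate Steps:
$G{\left(n \right)} = - 4 n$
$z{\left(20,G{\left(1 \right)} \right)} - 44772 = 5 - 44772 = -44767$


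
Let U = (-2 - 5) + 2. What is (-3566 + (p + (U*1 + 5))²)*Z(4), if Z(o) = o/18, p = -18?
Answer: -6484/9 ≈ -720.44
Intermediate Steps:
U = -5 (U = -7 + 2 = -5)
Z(o) = o/18 (Z(o) = o*(1/18) = o/18)
(-3566 + (p + (U*1 + 5))²)*Z(4) = (-3566 + (-18 + (-5*1 + 5))²)*((1/18)*4) = (-3566 + (-18 + (-5 + 5))²)*(2/9) = (-3566 + (-18 + 0)²)*(2/9) = (-3566 + (-18)²)*(2/9) = (-3566 + 324)*(2/9) = -3242*2/9 = -6484/9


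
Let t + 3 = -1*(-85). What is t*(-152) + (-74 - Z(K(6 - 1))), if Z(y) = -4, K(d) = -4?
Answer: -12534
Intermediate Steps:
t = 82 (t = -3 - 1*(-85) = -3 + 85 = 82)
t*(-152) + (-74 - Z(K(6 - 1))) = 82*(-152) + (-74 - 1*(-4)) = -12464 + (-74 + 4) = -12464 - 70 = -12534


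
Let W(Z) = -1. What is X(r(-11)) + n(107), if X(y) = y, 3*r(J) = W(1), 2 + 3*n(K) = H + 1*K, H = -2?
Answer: 34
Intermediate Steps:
n(K) = -4/3 + K/3 (n(K) = -2/3 + (-2 + 1*K)/3 = -2/3 + (-2 + K)/3 = -2/3 + (-2/3 + K/3) = -4/3 + K/3)
r(J) = -1/3 (r(J) = (1/3)*(-1) = -1/3)
X(r(-11)) + n(107) = -1/3 + (-4/3 + (1/3)*107) = -1/3 + (-4/3 + 107/3) = -1/3 + 103/3 = 34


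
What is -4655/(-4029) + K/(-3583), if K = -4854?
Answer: 36235631/14435907 ≈ 2.5101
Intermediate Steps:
-4655/(-4029) + K/(-3583) = -4655/(-4029) - 4854/(-3583) = -4655*(-1/4029) - 4854*(-1/3583) = 4655/4029 + 4854/3583 = 36235631/14435907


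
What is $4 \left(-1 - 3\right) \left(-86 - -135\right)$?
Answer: $-784$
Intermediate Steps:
$4 \left(-1 - 3\right) \left(-86 - -135\right) = 4 \left(-4\right) \left(-86 + 135\right) = \left(-16\right) 49 = -784$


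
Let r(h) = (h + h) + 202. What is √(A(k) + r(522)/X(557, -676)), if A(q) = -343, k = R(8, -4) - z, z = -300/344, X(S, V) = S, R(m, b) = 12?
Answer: I*√105721385/557 ≈ 18.46*I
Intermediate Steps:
z = -75/86 (z = -300*1/344 = -75/86 ≈ -0.87209)
r(h) = 202 + 2*h (r(h) = 2*h + 202 = 202 + 2*h)
k = 1107/86 (k = 12 - 1*(-75/86) = 12 + 75/86 = 1107/86 ≈ 12.872)
√(A(k) + r(522)/X(557, -676)) = √(-343 + (202 + 2*522)/557) = √(-343 + (202 + 1044)*(1/557)) = √(-343 + 1246*(1/557)) = √(-343 + 1246/557) = √(-189805/557) = I*√105721385/557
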